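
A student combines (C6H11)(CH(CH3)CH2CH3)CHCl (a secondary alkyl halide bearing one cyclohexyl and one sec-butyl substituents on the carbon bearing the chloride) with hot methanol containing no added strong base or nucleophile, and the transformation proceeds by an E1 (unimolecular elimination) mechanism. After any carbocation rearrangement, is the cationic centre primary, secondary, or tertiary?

tertiary

Step 1: The C–Cl bond breaks with both electrons going to the chloride; Cl⁻ leaves and a secondary carbocation remains.
Step 2: A 1,2-hydride shift from the adjacent cyclohexyl carbon moves the positive charge from the secondary centre to an adjacent carbon, generating a more stable tertiary carbocation.
The cation rearranges from secondary to tertiary via a 1,2-hydride shift from the adjacent cyclohexyl carbon; the tertiary cation is what reacts next.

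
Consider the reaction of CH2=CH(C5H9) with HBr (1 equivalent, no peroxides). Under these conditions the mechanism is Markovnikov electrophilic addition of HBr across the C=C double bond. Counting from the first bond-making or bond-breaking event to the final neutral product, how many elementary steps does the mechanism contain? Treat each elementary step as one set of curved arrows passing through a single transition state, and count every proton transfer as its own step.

Step 1: The π electrons of the C=C bond attack a proton of HBr; Markovnikov addition places the new C–H on the less-substituted alkene carbon, so the positive charge ends up on the more-substituted carbon — a secondary carbocation. The H–Br bond breaks heterolytically, releasing Br⁻.
Step 2: Carbocation rearrangement: a 1,2-hydride shift from the adjacent cyclopentyl carbon converts the initially-formed secondary cation into the more stable tertiary cation.
Step 3: Nucleophilic attack by Br⁻ on the carbocation completes the addition, giving R–Br.
Total: 3 elementary steps.

3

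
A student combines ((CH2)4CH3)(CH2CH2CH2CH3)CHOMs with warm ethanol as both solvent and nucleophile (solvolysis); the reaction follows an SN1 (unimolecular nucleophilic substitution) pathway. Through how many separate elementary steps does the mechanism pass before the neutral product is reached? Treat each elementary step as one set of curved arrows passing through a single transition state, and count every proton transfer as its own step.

3

Step 1: Ionisation: the C–O σ-bond cleaves heterolytically; both bonding electrons depart with MsO⁻, leaving a secondary carbocation at the α-carbon.
(No 1,2-shift: no single shift to an adjacent carbon would give a more stable cation.)
Step 2: A lone pair on the oxygen of CH3CH2OH attacks the carbocation, forming a new C–O σ-bond and an oxonium ion.
Step 3: Deprotonation of the oxonium oxygen by solvent ethanol yields the neutral ether.
Total: 3 elementary steps.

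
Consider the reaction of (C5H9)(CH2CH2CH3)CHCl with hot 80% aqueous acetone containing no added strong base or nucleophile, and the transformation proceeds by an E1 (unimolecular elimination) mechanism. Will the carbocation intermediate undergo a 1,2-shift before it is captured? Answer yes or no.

The first-formed carbocation is secondary.
The adjacent cyclopentyl carbon already bears 2 other carbon substituents and has a hydrogen to migrate; after a 1,2-hydride shift from that carbon the positive charge sits on a tertiary centre.
Tertiary is more stable than secondary, so the shift occurs.

yes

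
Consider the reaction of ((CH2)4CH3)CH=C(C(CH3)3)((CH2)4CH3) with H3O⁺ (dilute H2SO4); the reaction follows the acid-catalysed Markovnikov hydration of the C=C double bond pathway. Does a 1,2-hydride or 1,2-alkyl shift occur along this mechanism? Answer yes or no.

The first-formed carbocation is tertiary.
No single 1,2-shift to an adjacent carbon would produce a more-substituted cation than the one already present, so no rearrangement occurs.

no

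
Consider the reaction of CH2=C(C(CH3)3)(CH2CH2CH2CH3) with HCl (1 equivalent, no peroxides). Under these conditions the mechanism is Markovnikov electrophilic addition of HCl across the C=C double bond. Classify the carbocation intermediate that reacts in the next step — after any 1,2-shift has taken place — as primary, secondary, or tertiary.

Step 1: Protonation of the alkene by HCl: the π bond acts as the nucleophile and picks up H⁺, giving the more stable (Markovnikov) tertiary carbocation. The H–Cl bond breaks heterolytically, releasing Cl⁻.
No single 1,2-shift to an adjacent carbon would give a more-substituted cation, so no rearrangement occurs.

tertiary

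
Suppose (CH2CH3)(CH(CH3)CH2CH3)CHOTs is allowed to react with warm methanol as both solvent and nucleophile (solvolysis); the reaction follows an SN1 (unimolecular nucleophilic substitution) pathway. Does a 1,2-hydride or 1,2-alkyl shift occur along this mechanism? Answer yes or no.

yes

The first-formed carbocation is secondary.
The adjacent sec-butyl carbon already bears 2 other carbon substituents and has a hydrogen to migrate; after a 1,2-hydride shift from that carbon the positive charge sits on a tertiary centre.
Tertiary is more stable than secondary, so the shift occurs.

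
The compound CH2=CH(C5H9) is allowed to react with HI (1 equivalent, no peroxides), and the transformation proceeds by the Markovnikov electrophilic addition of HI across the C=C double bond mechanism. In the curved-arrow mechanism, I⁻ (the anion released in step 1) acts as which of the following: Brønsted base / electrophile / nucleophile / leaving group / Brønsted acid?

nucleophile

Step 3: Nucleophilic attack by I⁻ on the carbocation completes the addition, giving R–I.
I⁻ (the anion released in step 1) donates an electron pair to form a new σ-bond to carbon — it is the nucleophile.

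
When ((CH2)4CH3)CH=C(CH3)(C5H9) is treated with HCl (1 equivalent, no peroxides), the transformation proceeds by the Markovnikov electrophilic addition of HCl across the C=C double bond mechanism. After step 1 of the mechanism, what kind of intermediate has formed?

Step 1: Electrophilic addition begins with the π(C=C) electrons forming a bond to the proton of HCl. Following Markovnikov's rule, the resulting cation is tertiary. The H–Cl bond breaks heterolytically, releasing Cl⁻.
After step 1 the species present is a tertiary carbocation.

tertiary carbocation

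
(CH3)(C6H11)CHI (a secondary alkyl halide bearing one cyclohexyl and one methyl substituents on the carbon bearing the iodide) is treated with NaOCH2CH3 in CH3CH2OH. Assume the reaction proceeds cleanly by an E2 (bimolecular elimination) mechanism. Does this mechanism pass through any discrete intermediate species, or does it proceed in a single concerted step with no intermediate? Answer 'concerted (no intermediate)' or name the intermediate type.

Concerted anti-periplanar elimination: CH3CH2O⁻ abstracts a β-H while I⁻ leaves, and the C–H electrons become the new C=C π bond — all in a single transition state.
All bond changes occur in one transition state; no discrete intermediate is formed.

concerted (no intermediate)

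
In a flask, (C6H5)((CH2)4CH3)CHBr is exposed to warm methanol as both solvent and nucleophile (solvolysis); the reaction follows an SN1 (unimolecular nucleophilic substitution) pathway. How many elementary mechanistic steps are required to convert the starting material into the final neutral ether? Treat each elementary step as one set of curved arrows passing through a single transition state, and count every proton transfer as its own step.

3

Step 1: Rate-determining heterolysis of the C–Br bond gives Br⁻ and a secondary carbocation.
(No 1,2-shift: no single shift to an adjacent carbon would give a more stable cation.)
Step 2: Nucleophilic capture: the oxygen of CH3OH bonds to the cationic carbon, producing an oxonium-ion intermediate.
Step 3: A second solvent molecule removes the proton on oxygen, giving the neutral ether product.
Total: 3 elementary steps.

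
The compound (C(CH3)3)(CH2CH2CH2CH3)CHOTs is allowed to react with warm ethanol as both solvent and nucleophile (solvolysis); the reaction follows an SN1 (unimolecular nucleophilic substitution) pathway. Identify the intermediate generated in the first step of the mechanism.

secondary carbocation

Step 1: The C–O bond breaks with both electrons going to the tosylate; TsO⁻ leaves and a secondary carbocation remains.
After step 1 the species present is a secondary carbocation.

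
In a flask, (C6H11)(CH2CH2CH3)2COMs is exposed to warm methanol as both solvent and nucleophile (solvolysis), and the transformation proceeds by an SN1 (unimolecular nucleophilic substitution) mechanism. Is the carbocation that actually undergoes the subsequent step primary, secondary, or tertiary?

tertiary

Step 1: The C–O bond breaks with both electrons going to the mesylate; MsO⁻ leaves and a tertiary carbocation remains.
No single 1,2-shift to an adjacent carbon would give a more-substituted cation, so no rearrangement occurs.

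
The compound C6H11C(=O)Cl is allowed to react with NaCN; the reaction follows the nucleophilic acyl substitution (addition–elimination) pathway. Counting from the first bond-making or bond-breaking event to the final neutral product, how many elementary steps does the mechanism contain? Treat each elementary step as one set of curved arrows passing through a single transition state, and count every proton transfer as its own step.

2

Step 1: CN⁻ adds to the carbonyl carbon; the C=O π electrons shift onto oxygen and a tetrahedral alkoxide intermediate forms.
Step 2: Collapse of the tetrahedral intermediate: the alkoxide oxygen pushes its lone pair back to re-form C=O while Cl⁻ leaves.
Total: 2 elementary steps.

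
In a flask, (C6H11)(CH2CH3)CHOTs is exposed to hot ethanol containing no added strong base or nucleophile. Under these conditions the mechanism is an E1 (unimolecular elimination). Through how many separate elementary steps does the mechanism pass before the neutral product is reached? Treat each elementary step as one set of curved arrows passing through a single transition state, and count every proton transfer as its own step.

3

Step 1: Ionisation: the C–O σ-bond cleaves heterolytically; both bonding electrons depart with TsO⁻, leaving a secondary carbocation at the α-carbon.
Step 2: A 1,2-hydride shift from the adjacent cyclohexyl carbon moves the positive charge from the secondary centre to an adjacent carbon, generating a more stable tertiary carbocation.
Step 3: An ethanol molecule (solvent) deprotonates a β-carbon; as the C–H bond breaks, those electrons form the new alkene π bond.
Total: 3 elementary steps.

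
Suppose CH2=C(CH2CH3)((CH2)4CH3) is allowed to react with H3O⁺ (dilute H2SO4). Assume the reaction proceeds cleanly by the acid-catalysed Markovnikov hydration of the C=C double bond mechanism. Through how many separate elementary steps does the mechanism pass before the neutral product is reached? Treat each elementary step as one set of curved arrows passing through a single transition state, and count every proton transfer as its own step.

3

Step 1: The π electrons of the C=C bond attack a proton of H3O⁺; Markovnikov addition places the new C–H on the less-substituted alkene carbon, so the positive charge ends up on the more-substituted carbon — a tertiary carbocation. H2O is released.
(No 1,2-shift: no single shift to an adjacent carbon would give a more stable cation.)
Step 2: Water acts as the nucleophile: an oxygen lone pair bonds to the cationic carbon, giving an oxonium-ion intermediate.
Step 3: H2O removes a proton from the oxonium oxygen, regenerating H3O⁺ and giving the neutral alcohol.
Total: 3 elementary steps.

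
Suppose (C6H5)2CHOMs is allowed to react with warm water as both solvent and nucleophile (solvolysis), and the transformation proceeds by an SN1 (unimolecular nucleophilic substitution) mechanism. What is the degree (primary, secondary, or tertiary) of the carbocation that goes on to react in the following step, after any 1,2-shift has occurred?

Step 1: Unassisted departure of MsO⁻ (taking the C–O bonding pair) generates a secondary carbocation.
No single 1,2-shift to an adjacent carbon would give a more-substituted cation, so no rearrangement occurs.

secondary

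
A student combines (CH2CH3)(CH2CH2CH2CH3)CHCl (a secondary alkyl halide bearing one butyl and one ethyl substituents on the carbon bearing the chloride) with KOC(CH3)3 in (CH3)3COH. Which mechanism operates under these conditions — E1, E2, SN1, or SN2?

Conditions: a strong/bulky base with a secondary substrate bearing a β-hydrogen.
These conditions are the textbook signature of the E2 pathway.
A strong (often hindered) base removes a β-H in concert with loss of the leaving group — bimolecular elimination.

E2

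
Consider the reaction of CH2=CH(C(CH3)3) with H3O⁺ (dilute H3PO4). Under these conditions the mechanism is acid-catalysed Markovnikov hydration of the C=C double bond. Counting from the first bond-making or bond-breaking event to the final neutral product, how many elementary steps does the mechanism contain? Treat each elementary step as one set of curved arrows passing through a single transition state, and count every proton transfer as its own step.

4

Step 1: Protonation of the alkene by H3O⁺: the π bond acts as the nucleophile and picks up H⁺, giving the more stable (Markovnikov) secondary carbocation. H2O is released.
Step 2: A 1,2-methyl shift from the adjacent tert-butyl carbon moves the positive charge from the secondary centre to an adjacent carbon, generating a more stable tertiary carbocation.
Step 3: Water acts as the nucleophile: an oxygen lone pair bonds to the cationic carbon, giving an oxonium-ion intermediate.
Step 4: Proton transfer from the O–H of the oxonium ion to H2O completes the catalytic cycle and yields the alcohol.
Total: 4 elementary steps.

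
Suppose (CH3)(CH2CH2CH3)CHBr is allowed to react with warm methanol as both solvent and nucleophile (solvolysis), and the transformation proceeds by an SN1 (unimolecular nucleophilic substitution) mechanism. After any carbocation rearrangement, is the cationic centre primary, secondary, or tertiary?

Step 1: The C–Br bond breaks with both electrons going to the bromide; Br⁻ leaves and a secondary carbocation remains.
No single 1,2-shift to an adjacent carbon would give a more-substituted cation, so no rearrangement occurs.

secondary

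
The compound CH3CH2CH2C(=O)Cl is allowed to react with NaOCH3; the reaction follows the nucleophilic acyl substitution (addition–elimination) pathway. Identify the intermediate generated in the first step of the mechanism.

tetrahedral intermediate

Step 1: A lone pair on the O of CH3O⁻ attacks the electrophilic acyl carbon; the π(C=O) electrons move onto oxygen, giving a tetrahedral intermediate.
After step 1 the species present is a tetrahedral intermediate.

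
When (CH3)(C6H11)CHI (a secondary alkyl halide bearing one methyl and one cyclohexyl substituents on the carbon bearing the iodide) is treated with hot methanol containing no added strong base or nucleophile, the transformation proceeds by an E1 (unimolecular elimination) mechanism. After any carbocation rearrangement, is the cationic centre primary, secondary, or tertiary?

tertiary

Step 1: Rate-determining heterolysis of the C–I bond gives I⁻ and a secondary carbocation.
Step 2: A 1,2-hydride shift from the adjacent cyclohexyl carbon moves the positive charge from the secondary centre to an adjacent carbon, generating a more stable tertiary carbocation.
The cation rearranges from secondary to tertiary via a 1,2-hydride shift from the adjacent cyclohexyl carbon; the tertiary cation is what reacts next.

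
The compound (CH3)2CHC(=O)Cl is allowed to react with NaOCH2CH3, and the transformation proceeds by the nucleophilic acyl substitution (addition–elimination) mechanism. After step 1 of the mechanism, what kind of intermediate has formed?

Step 1: Nucleophilic addition of CH3CH2O⁻ to the acyl carbon breaks the π(C=O) bond and yields a tetrahedral, anionic intermediate.
After step 1 the species present is a tetrahedral intermediate.

tetrahedral intermediate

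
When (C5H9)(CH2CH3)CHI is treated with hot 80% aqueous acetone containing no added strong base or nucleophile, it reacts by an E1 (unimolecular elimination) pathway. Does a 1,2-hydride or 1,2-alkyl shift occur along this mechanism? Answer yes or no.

The first-formed carbocation is secondary.
The adjacent cyclopentyl carbon already bears 2 other carbon substituents and has a hydrogen to migrate; after a 1,2-hydride shift from that carbon the positive charge sits on a tertiary centre.
Tertiary is more stable than secondary, so the shift occurs.

yes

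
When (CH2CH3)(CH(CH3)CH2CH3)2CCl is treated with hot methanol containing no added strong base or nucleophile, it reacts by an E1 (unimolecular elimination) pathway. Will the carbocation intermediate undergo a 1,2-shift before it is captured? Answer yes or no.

The first-formed carbocation is tertiary.
No single 1,2-shift to an adjacent carbon would produce a more-substituted cation than the one already present, so no rearrangement occurs.

no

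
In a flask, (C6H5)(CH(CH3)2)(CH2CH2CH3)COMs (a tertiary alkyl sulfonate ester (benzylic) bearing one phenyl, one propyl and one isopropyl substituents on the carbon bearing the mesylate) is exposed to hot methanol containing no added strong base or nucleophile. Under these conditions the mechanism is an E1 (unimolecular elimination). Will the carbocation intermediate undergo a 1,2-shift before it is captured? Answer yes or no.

no

The first-formed carbocation is tertiary.
No single 1,2-shift to an adjacent carbon would produce a more-substituted cation than the one already present, so no rearrangement occurs.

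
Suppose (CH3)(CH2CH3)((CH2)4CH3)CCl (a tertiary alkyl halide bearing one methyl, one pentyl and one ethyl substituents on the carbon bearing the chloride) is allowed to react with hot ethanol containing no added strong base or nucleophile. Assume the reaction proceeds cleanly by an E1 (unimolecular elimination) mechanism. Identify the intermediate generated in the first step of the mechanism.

tertiary carbocation

Step 1: Rate-determining heterolysis of the C–Cl bond gives Cl⁻ and a tertiary carbocation.
After step 1 the species present is a tertiary carbocation.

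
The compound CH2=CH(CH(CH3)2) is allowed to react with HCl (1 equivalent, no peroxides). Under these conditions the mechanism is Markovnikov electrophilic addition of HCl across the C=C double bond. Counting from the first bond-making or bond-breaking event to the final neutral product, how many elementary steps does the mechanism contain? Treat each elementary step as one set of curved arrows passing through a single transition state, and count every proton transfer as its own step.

3

Step 1: Protonation of the alkene by HCl: the π bond acts as the nucleophile and picks up H⁺, giving the more stable (Markovnikov) secondary carbocation. The H–Cl bond breaks heterolytically, releasing Cl⁻.
Step 2: A hydride (H with its bonding pair) migrates from the adjacent isopropyl carbon to the cationic centre — a 1,2-hydride shift — upgrading the secondary cation to a tertiary one.
Step 3: The Cl⁻ anion donates a lone pair to the carbocation, forming the new C–Cl σ-bond and giving the neutral alkyl halide.
Total: 3 elementary steps.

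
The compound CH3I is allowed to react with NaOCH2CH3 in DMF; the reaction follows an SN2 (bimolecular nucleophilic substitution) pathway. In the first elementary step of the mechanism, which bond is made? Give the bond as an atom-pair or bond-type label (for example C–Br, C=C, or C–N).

C–O

Step 1: CH3CH2O⁻ attacks the back face of the α-carbon while I⁻ departs with the C–I bonding pair — a single concerted displacement through a pentacoordinate transition state.
The bond formed in this step is the C–O bond.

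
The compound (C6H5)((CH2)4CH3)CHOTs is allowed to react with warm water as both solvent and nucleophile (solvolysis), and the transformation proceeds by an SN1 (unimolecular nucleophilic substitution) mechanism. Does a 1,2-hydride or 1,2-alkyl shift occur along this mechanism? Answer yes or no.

no

The first-formed carbocation is secondary.
No single 1,2-shift to an adjacent carbon would produce a more-substituted cation than the one already present, so no rearrangement occurs.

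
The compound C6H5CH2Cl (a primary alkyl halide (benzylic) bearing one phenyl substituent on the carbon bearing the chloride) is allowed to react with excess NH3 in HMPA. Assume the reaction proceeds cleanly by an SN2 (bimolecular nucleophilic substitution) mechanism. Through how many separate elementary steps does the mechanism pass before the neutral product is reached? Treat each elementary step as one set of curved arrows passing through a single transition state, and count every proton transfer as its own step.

2

Step 1: A lone pair on the N of NH3 attacks the α-carbon from the back side while the C–Cl bond breaks; both bonding electrons leave with Cl⁻. The product of this concerted step is an alkylammonium ion.
Step 2: A second equivalent of NH3 removes a proton from the N, giving the neutral product.
Total: 2 elementary steps.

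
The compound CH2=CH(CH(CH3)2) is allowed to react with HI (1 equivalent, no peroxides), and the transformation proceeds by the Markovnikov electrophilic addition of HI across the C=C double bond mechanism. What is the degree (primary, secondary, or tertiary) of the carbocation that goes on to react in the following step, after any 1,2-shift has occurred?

tertiary

Step 1: Protonation of the alkene by HI: the π bond acts as the nucleophile and picks up H⁺, giving the more stable (Markovnikov) secondary carbocation. The H–I bond breaks heterolytically, releasing I⁻.
Step 2: A 1,2-hydride shift from the adjacent isopropyl carbon moves the positive charge from the secondary centre to an adjacent carbon, generating a more stable tertiary carbocation.
The cation rearranges from secondary to tertiary via a 1,2-hydride shift from the adjacent isopropyl carbon; the tertiary cation is what reacts next.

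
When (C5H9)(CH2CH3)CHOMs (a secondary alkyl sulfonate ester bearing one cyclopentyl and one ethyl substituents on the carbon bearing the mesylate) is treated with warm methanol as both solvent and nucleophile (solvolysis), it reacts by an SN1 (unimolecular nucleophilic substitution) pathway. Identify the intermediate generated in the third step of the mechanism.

oxonium ion

Step 1: Rate-determining heterolysis of the C–O bond gives MsO⁻ and a secondary carbocation.
Step 2: A 1,2-hydride shift from the adjacent cyclopentyl carbon moves the positive charge from the secondary centre to an adjacent carbon, generating a more stable tertiary carbocation.
Step 3: CH3OH donates an oxygen lone pair into the empty p orbital of the cation, giving a protonated ether (an oxonium ion).
After step 3 the species present is an oxonium ion.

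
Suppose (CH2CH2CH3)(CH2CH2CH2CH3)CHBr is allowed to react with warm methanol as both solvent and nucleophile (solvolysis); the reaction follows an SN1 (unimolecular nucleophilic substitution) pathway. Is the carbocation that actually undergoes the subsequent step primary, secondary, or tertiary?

Step 1: Ionisation: the C–Br σ-bond cleaves heterolytically; both bonding electrons depart with Br⁻, leaving a secondary carbocation at the α-carbon.
No single 1,2-shift to an adjacent carbon would give a more-substituted cation, so no rearrangement occurs.

secondary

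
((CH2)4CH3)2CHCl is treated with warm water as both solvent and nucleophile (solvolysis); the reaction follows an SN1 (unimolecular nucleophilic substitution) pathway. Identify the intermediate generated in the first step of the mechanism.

Step 1: Rate-determining heterolysis of the C–Cl bond gives Cl⁻ and a secondary carbocation.
After step 1 the species present is a secondary carbocation.

secondary carbocation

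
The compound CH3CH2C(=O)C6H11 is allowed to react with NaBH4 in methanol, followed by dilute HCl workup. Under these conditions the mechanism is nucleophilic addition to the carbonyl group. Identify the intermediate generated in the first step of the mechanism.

Step 1: A lone pair / filled orbital on H⁻ (delivered from BH4⁻) attacks the electrophilic carbonyl carbon; the π(C=O) electrons shift onto oxygen, producing a tetrahedral alkoxide intermediate.
After step 1 the species present is a tetrahedral alkoxide intermediate.

tetrahedral alkoxide intermediate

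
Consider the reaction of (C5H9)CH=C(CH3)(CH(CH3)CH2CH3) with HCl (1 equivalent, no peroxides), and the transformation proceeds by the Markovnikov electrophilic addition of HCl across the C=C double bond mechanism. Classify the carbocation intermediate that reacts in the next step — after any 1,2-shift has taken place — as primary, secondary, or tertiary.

Step 1: The π electrons of the C=C bond attack a proton of HCl; Markovnikov addition places the new C–H on the less-substituted alkene carbon, so the positive charge ends up on the more-substituted carbon — a tertiary carbocation. The H–Cl bond breaks heterolytically, releasing Cl⁻.
No single 1,2-shift to an adjacent carbon would give a more-substituted cation, so no rearrangement occurs.

tertiary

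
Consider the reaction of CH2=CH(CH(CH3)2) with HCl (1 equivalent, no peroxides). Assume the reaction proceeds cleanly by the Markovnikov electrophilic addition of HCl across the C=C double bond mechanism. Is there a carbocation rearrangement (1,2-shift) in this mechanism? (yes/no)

yes

The first-formed carbocation is secondary.
The adjacent isopropyl carbon already bears 2 other carbon substituents and has a hydrogen to migrate; after a 1,2-hydride shift from that carbon the positive charge sits on a tertiary centre.
Tertiary is more stable than secondary, so the shift occurs.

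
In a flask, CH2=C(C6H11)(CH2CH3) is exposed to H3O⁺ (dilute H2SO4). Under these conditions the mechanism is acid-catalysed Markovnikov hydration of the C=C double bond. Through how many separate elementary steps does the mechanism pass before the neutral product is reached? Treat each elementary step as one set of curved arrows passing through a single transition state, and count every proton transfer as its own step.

3

Step 1: Protonation of the alkene by H3O⁺: the π bond acts as the nucleophile and picks up H⁺, giving the more stable (Markovnikov) tertiary carbocation. H2O is released.
(No 1,2-shift: no single shift to an adjacent carbon would give a more stable cation.)
Step 2: Water acts as the nucleophile: an oxygen lone pair bonds to the cationic carbon, giving an oxonium-ion intermediate.
Step 3: Deprotonation of the oxonium ion by a water molecule delivers the neutral alcohol and regenerates the acid catalyst.
Total: 3 elementary steps.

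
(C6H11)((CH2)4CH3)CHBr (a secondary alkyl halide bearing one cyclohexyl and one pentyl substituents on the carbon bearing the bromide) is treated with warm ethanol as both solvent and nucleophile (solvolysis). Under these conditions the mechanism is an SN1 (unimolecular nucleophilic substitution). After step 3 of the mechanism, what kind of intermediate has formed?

Step 1: Ionisation: the C–Br σ-bond cleaves heterolytically; both bonding electrons depart with Br⁻, leaving a secondary carbocation at the α-carbon.
Step 2: A hydride (H with its bonding pair) migrates from the adjacent cyclohexyl carbon to the cationic centre — a 1,2-hydride shift — upgrading the secondary cation to a tertiary one.
Step 3: A lone pair on the oxygen of CH3CH2OH attacks the carbocation, forming a new C–O σ-bond and an oxonium ion.
After step 3 the species present is an oxonium ion.

oxonium ion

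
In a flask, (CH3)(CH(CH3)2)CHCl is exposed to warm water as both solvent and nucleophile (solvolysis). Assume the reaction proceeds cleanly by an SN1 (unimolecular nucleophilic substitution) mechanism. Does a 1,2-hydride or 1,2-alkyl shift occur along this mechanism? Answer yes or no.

The first-formed carbocation is secondary.
The adjacent isopropyl carbon already bears 2 other carbon substituents and has a hydrogen to migrate; after a 1,2-hydride shift from that carbon the positive charge sits on a tertiary centre.
Tertiary is more stable than secondary, so the shift occurs.

yes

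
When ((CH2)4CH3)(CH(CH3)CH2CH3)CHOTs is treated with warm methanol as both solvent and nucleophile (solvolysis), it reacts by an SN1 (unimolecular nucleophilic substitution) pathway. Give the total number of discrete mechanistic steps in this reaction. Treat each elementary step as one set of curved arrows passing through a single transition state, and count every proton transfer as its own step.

Step 1: Unassisted departure of TsO⁻ (taking the C–O bonding pair) generates a secondary carbocation.
Step 2: A hydride (H with its bonding pair) migrates from the adjacent sec-butyl carbon to the cationic centre — a 1,2-hydride shift — upgrading the secondary cation to a tertiary one.
Step 3: A lone pair on the oxygen of CH3OH attacks the carbocation, forming a new C–O σ-bond and an oxonium ion.
Step 4: Proton transfer from the O–H of the oxonium ion to a solvent molecule delivers the neutral ether.
Total: 4 elementary steps.

4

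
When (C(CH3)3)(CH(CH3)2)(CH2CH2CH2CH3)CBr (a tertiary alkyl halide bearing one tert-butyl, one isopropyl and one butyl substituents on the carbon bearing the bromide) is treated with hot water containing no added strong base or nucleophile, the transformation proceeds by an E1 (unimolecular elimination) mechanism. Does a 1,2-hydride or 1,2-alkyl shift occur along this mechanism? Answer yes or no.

The first-formed carbocation is tertiary.
No single 1,2-shift to an adjacent carbon would produce a more-substituted cation than the one already present, so no rearrangement occurs.

no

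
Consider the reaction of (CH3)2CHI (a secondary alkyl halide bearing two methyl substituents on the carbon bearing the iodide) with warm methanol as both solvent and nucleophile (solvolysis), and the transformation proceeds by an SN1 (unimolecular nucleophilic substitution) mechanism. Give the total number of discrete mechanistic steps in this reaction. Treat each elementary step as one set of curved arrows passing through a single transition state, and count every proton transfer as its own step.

3

Step 1: Rate-determining heterolysis of the C–I bond gives I⁻ and a secondary carbocation.
(No 1,2-shift: no single shift to an adjacent carbon would give a more stable cation.)
Step 2: CH3OH donates an oxygen lone pair into the empty p orbital of the cation, giving a protonated ether (an oxonium ion).
Step 3: Deprotonation of the oxonium oxygen by solvent methanol yields the neutral ether.
Total: 3 elementary steps.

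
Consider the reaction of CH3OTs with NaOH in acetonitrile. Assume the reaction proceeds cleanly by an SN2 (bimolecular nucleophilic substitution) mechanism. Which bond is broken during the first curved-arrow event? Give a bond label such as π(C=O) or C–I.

C–O

Step 1: OH⁻ attacks the back face of the α-carbon while TsO⁻ departs with the C–O bonding pair — a single concerted displacement through a pentacoordinate transition state.
The bond broken in this step is the C–O bond.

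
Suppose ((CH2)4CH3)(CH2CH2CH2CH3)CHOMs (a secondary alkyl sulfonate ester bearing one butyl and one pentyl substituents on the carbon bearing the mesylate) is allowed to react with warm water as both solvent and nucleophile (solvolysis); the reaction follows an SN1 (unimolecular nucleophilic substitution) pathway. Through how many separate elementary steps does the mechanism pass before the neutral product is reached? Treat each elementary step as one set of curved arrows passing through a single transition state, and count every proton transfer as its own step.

Step 1: Unassisted departure of MsO⁻ (taking the C–O bonding pair) generates a secondary carbocation.
(No 1,2-shift: no single shift to an adjacent carbon would give a more stable cation.)
Step 2: H2O donates an oxygen lone pair into the empty p orbital of the cation, giving a protonated alcohol (an oxonium ion).
Step 3: Proton transfer from the O–H of the oxonium ion to a solvent molecule delivers the neutral alcohol.
Total: 3 elementary steps.

3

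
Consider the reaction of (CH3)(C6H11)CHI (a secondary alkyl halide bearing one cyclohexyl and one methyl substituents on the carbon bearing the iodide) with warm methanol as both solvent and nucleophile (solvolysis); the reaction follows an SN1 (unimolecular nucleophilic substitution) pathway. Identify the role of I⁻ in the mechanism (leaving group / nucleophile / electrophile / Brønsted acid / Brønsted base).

Step 1: Ionisation: the C–I σ-bond cleaves heterolytically; both bonding electrons depart with I⁻, leaving a secondary carbocation at the α-carbon.
I⁻ departs with both electrons of the breaking σ-bond — that is the definition of a leaving group.

leaving group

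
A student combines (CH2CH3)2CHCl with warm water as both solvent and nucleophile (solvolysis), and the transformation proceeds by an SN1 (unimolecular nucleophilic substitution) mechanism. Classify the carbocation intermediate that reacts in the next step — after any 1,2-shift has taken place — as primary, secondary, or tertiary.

secondary

Step 1: The C–Cl bond breaks with both electrons going to the chloride; Cl⁻ leaves and a secondary carbocation remains.
No single 1,2-shift to an adjacent carbon would give a more-substituted cation, so no rearrangement occurs.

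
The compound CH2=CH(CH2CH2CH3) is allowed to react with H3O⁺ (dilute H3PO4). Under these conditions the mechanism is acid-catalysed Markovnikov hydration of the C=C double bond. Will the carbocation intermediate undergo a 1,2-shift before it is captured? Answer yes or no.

no

The first-formed carbocation is secondary.
No single 1,2-shift to an adjacent carbon would produce a more-substituted cation than the one already present, so no rearrangement occurs.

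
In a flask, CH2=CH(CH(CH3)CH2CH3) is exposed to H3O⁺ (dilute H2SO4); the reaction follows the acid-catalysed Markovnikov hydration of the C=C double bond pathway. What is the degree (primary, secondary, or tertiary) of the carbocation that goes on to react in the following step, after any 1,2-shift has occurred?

Step 1: The π electrons of the C=C bond attack a proton of H3O⁺; Markovnikov addition places the new C–H on the less-substituted alkene carbon, so the positive charge ends up on the more-substituted carbon — a secondary carbocation. H2O is released.
Step 2: A hydride (H with its bonding pair) migrates from the adjacent sec-butyl carbon to the cationic centre — a 1,2-hydride shift — upgrading the secondary cation to a tertiary one.
The cation rearranges from secondary to tertiary via a 1,2-hydride shift from the adjacent sec-butyl carbon; the tertiary cation is what reacts next.

tertiary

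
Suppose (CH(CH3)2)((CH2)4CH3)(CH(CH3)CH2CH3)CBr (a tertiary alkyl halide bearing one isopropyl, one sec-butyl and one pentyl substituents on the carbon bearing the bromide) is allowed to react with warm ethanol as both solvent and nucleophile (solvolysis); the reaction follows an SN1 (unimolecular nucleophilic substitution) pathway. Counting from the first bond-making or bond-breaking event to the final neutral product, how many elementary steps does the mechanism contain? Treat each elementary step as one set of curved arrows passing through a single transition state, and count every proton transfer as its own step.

Step 1: Unassisted departure of Br⁻ (taking the C–Br bonding pair) generates a tertiary carbocation.
(No 1,2-shift: no single shift to an adjacent carbon would give a more stable cation.)
Step 2: CH3CH2OH donates an oxygen lone pair into the empty p orbital of the cation, giving a protonated ether (an oxonium ion).
Step 3: Deprotonation of the oxonium oxygen by solvent ethanol yields the neutral ether.
Total: 3 elementary steps.

3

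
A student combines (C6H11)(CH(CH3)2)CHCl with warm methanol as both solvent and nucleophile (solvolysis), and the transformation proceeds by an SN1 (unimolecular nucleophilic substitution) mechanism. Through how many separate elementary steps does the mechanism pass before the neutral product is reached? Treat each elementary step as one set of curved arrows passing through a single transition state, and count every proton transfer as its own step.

Step 1: The C–Cl bond breaks with both electrons going to the chloride; Cl⁻ leaves and a secondary carbocation remains.
Step 2: Carbocation rearrangement: a 1,2-hydride shift from the adjacent cyclohexyl carbon converts the initially-formed secondary cation into the more stable tertiary cation.
Step 3: CH3OH donates an oxygen lone pair into the empty p orbital of the cation, giving a protonated ether (an oxonium ion).
Step 4: Proton transfer from the O–H of the oxonium ion to a solvent molecule delivers the neutral ether.
Total: 4 elementary steps.

4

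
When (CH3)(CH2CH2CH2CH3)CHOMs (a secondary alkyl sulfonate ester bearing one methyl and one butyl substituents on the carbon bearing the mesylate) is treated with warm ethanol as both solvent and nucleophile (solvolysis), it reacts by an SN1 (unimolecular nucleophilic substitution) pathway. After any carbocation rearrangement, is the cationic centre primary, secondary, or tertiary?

secondary

Step 1: The C–O bond breaks with both electrons going to the mesylate; MsO⁻ leaves and a secondary carbocation remains.
No single 1,2-shift to an adjacent carbon would give a more-substituted cation, so no rearrangement occurs.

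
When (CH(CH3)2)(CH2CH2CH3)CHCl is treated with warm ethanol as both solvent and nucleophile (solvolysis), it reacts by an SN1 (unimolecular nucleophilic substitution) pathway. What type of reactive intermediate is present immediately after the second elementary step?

tertiary carbocation

Step 1: The C–Cl bond breaks with both electrons going to the chloride; Cl⁻ leaves and a secondary carbocation remains.
Step 2: Carbocation rearrangement: a 1,2-hydride shift from the adjacent isopropyl carbon converts the initially-formed secondary cation into the more stable tertiary cation.
After step 2 the species present is a tertiary carbocation.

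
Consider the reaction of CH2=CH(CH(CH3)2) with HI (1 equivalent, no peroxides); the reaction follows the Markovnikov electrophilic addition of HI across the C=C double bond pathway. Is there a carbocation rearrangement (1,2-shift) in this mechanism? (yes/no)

yes

The first-formed carbocation is secondary.
The adjacent isopropyl carbon already bears 2 other carbon substituents and has a hydrogen to migrate; after a 1,2-hydride shift from that carbon the positive charge sits on a tertiary centre.
Tertiary is more stable than secondary, so the shift occurs.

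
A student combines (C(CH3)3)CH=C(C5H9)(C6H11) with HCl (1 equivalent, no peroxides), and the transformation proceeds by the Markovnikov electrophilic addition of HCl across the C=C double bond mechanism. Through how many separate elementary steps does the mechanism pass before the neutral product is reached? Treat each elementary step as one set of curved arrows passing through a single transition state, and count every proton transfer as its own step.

2

Step 1: Electrophilic addition begins with the π(C=C) electrons forming a bond to the proton of HCl. Following Markovnikov's rule, the resulting cation is tertiary. The H–Cl bond breaks heterolytically, releasing Cl⁻.
(No 1,2-shift: no single shift to an adjacent carbon would give a more stable cation.)
Step 2: Nucleophilic attack by Cl⁻ on the carbocation completes the addition, giving R–Cl.
Total: 2 elementary steps.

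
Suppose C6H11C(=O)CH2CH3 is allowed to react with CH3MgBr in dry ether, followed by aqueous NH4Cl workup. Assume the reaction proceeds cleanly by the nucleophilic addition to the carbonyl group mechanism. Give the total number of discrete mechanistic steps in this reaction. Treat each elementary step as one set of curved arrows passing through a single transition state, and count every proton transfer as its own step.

Step 1: Nucleophilic addition: the carbanion-like carbon of CH3MgBr adds to the carbonyl carbon, pushing the π(C=O) electron pair onto oxygen and giving a tetrahedral alkoxide.
Step 2: Protonation of the alkoxide by aqueous NH4Cl workup furnishes an alcohol.
Total: 2 elementary steps.

2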